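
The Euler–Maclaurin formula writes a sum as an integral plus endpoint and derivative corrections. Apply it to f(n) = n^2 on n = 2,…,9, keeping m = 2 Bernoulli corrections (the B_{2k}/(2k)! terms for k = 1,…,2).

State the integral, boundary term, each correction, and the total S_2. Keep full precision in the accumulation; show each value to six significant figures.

The integral term ∫_2^9 x^2 dx = 240.333.
½[f(2) + f(9)] = ½[4.00000 + 81.0000] = 42.5000.
Running total after boundary: 282.833.
Correction k=1: B_{2}/2! · (f^{(1)}(9) − f^{(1)}(2)) = 1/12 · (18.0000 − 4.00000) = 1.16667.
Running total after k=1: 284.000.
Correction k=2: B_{4}/4! · (f^{(3)}(9) − f^{(3)}(2)) = −1/720 · (0.00000 − 0.00000) = 0.00000.

S_2 ≈ 284.000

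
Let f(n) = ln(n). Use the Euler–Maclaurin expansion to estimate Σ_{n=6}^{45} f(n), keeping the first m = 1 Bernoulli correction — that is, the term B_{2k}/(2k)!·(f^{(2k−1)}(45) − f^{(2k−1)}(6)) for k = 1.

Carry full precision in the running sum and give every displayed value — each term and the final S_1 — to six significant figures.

S_1 ≈ 124.336

∫_6^45 ln(x) dx evaluates to 121.549.
Boundary: ½(f(6) + f(45)) = ½(1.79176 + 3.80666) = 2.79921.
Integral + boundary = 124.348.
Order-1 term: 1/12 · (0.0222222 − 0.166667) = -0.0120370.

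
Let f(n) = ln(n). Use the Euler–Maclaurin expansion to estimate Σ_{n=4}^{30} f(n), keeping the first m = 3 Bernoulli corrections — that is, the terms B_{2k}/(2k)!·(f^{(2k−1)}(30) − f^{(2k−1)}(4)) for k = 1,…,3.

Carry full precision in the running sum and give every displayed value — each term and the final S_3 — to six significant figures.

S_3 ≈ 72.8665

The integral term ∫_4^30 ln(x) dx = 70.4907.
Endpoint term: (f(4) + f(30))/2 = (1.38629 + 3.40120)/2 = 2.39375.
Running total after boundary: 72.8845.
Order-1 term: 1/12 · (0.0333333 − 0.250000) = -0.0180556.
Partial sum through k=1: 72.8664.
Order-2 term: −1/720 · (7.40741e-05 − 0.0312500) = 4.32999e-05.
Partial sum through k=2: 72.8665.
Order-3 term: 1/30240 · (9.87654e-07 − 0.0234375) = -7.75017e-07.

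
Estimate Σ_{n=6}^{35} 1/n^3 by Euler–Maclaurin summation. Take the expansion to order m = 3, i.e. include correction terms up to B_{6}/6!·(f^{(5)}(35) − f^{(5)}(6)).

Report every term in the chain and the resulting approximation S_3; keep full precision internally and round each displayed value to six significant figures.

The integral term ∫_6^35 1/x^3 dx = 0.0134807.
½[f(6) + f(35)] = ½[0.00462963 + 2.33236e-05] = 0.00232648.
Integral + boundary = 0.0158072.
Correction k=1: B_{2}/2! · (f^{(1)}(35) − f^{(1)}(6)) = 1/12 · (-1.99917e-06 − (-0.00231481)) = 0.000192735.
After k=1: 0.0159999.
Correction k=2: B_{4}/4! · (f^{(3)}(35) − f^{(3)}(6)) = −1/720 · (-3.26395e-08 − (-0.00128601)) = -1.78608e-06.
After k=2: 0.0159982.
Correction k=3: B_{6}/6! · (f^{(5)}(35) − f^{(5)}(6)) = 1/30240 · (-1.11907e-09 − (-0.00150034)) = 4.96145e-08.

S_3 ≈ 0.0159982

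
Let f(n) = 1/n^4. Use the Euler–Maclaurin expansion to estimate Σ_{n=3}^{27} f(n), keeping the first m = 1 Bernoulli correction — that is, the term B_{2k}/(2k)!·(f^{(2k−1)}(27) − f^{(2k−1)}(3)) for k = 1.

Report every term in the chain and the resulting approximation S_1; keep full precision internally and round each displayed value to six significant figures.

Integral: ∫_3^27 1/x^4 dx = 0.0123287.
Boundary: ½(f(3) + f(27)) = ½(0.0123457 + 1.88168e-06) = 0.00617378.
Integral + boundary = 0.0185025.
Order-1 term: 1/12 · (-2.78767e-07 − (-0.0164609)) = 0.00137172.

S_1 ≈ 0.0198742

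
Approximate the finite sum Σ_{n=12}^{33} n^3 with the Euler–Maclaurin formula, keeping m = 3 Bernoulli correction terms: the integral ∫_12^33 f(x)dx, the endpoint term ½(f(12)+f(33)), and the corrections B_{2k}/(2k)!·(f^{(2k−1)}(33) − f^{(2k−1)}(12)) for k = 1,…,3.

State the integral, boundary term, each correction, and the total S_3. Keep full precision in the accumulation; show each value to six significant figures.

The integral term ∫_12^33 x^3 dx = 291296.
½[f(12) + f(33)] = ½[1728.00 + 35937.0] = 18832.5.
Integral + boundary = 310129.
k=1: B_{2}/(2)! × [f^{(1)}(33) − f^{(1)}(12)] = 1/12 × (3267.00 − 432.000) = 236.250.
Partial sum through k=1: 310365.
k=2: B_{4}/(4)! × [f^{(3)}(33) − f^{(3)}(12)] = −1/720 × (6.00000 − 6.00000) = 0.00000.
Partial sum through k=2: 310365.
k=3: B_{6}/(6)! × [f^{(5)}(33) − f^{(5)}(12)] = 1/30240 × (0.00000 − 0.00000) = 0.00000.

S_3 ≈ 310365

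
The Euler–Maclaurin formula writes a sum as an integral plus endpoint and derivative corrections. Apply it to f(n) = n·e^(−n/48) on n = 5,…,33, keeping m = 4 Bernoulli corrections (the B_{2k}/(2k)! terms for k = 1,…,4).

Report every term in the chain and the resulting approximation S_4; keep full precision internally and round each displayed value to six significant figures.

Integral: ∫_5^33 x·e^(−x/48) dx = 337.326.
½[f(5) + f(33)] = ½[4.50538 + 16.5934] = 10.5494.
So far: 347.875.
Order-1 term: 1/12 · (0.157135 − 0.807213) = -0.0541732.
Running total after k=1: 347.821.
Order-2 term: −1/720 · (0.000504687 − 0.00113254) = 8.72013e-07.
Running total after k=2: 347.821.
Order-3 term: 1/30240 · (4.08495e-07 − 8.31041e-07) = -1.39731e-11.
Running total after k=3: 347.821.
Order-4 term: −1/1209600 · (2.59523e-10 − 5.08043e-10) = 2.05456e-16.

S_4 ≈ 347.821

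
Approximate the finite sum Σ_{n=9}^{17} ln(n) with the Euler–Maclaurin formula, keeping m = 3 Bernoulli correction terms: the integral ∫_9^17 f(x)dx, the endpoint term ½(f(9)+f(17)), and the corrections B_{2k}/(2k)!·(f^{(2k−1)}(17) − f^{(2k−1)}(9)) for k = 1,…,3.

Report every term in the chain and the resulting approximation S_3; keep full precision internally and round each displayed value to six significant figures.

S_3 ≈ 22.9005

The integral term ∫_9^17 ln(x) dx = 20.3896.
½[f(9) + f(17)] = ½[2.19722 + 2.83321] = 2.51522.
So far: 22.9048.
Order-1 term: 1/12 · (0.0588235 − 0.111111) = -0.00435730.
Partial sum through k=1: 22.9005.
Order-2 term: −1/720 · (0.000407083 − 0.00274348) = 3.24500e-06.
Partial sum through k=2: 22.9005.
Order-3 term: 1/30240 · (1.69031e-05 − 0.000406442) = -1.28816e-08.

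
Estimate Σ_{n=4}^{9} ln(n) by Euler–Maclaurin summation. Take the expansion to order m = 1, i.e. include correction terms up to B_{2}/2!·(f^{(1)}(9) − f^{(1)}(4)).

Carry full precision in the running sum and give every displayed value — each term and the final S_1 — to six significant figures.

S_1 ≈ 11.0100

∫_4^9 ln(x) dx evaluates to 9.22984.
Endpoint term: (f(4) + f(9))/2 = (1.38629 + 2.19722)/2 = 1.79176.
Running total after boundary: 11.0216.
Order-1 term: 1/12 · (0.111111 − 0.250000) = -0.0115741.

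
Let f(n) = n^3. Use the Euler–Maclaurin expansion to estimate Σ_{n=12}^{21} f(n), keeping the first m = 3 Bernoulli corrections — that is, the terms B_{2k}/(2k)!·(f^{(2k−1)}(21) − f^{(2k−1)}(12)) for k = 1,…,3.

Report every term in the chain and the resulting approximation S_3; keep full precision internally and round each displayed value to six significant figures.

∫_12^21 x^3 dx evaluates to 43436.2.
Boundary: ½(f(12) + f(21)) = ½(1728.00 + 9261.00) = 5494.50.
So far: 48930.8.
Correction k=1: B_{2}/2! · (f^{(1)}(21) − f^{(1)}(12)) = 1/12 · (1323.00 − 432.000) = 74.2500.
Partial sum through k=1: 49005.0.
Correction k=2: B_{4}/4! · (f^{(3)}(21) − f^{(3)}(12)) = −1/720 · (6.00000 − 6.00000) = 0.00000.
Partial sum through k=2: 49005.0.
Correction k=3: B_{6}/6! · (f^{(5)}(21) − f^{(5)}(12)) = 1/30240 · (0.00000 − 0.00000) = 0.00000.

S_3 ≈ 49005.0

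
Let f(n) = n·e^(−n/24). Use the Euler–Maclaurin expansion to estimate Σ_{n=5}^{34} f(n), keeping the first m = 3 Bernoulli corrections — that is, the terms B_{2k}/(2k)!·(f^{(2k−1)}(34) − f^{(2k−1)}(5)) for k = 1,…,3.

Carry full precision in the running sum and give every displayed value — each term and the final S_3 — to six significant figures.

S_3 ≈ 233.609

∫_5^34 x·e^(−x/24) dx evaluates to 227.518.
Boundary: ½(f(5) + f(34)) = ½(4.05968 + 8.24572) = 6.15270.
So far: 233.671.
Correction k=1: B_{2}/2! · (f^{(1)}(34) − f^{(1)}(5)) = 1/12 · (-0.101050 − 0.642783) = -0.0619861.
Running total after k=1: 233.609.
Correction k=2: B_{4}/4! · (f^{(3)}(34) − f^{(3)}(5)) = −1/720 · (0.000666652 − 0.00393517) = 4.53960e-06.
Running total after k=2: 233.609.
Correction k=3: B_{6}/6! · (f^{(5)}(34) − f^{(5)}(5)) = 1/30240 · (2.61934e-06 − 1.17264e-05) = -3.01158e-10.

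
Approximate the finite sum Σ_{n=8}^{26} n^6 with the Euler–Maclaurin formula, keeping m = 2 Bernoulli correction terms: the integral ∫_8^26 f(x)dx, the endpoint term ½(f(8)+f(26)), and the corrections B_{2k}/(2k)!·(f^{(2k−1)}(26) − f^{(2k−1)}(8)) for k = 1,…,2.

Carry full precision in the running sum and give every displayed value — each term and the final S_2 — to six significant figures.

∫_8^26 x^6 dx evaluates to 1.14710e+09.
Endpoint term: (f(8) + f(26))/2 = (262144 + 3.08916e+08)/2 = 1.54589e+08.
Running total after boundary: 1.30169e+09.
Correction k=1: B_{2}/2! · (f^{(1)}(26) − f^{(1)}(8)) = 1/12 · (7.12883e+07 − 196608) = 5.92430e+06.
After k=1: 1.30762e+09.
Correction k=2: B_{4}/4! · (f^{(3)}(26) − f^{(3)}(8)) = −1/720 · (2.10912e+06 − 61440.0) = -2844.00.

S_2 ≈ 1.30761e+09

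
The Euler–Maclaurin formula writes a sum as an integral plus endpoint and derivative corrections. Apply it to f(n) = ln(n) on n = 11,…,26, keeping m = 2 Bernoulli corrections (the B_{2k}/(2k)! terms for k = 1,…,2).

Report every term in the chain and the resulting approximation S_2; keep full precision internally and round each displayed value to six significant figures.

The integral term ∫_11^26 ln(x) dx = 43.3337.
½[f(11) + f(26)] = ½[2.39790 + 3.25810] = 2.82800.
Integral + boundary = 46.1617.
Order-1 term: 1/12 · (0.0384615 − 0.0909091) = -0.00437063.
After k=1: 46.1573.
Order-2 term: −1/720 · (0.000113792 − 0.00150263) = 1.92894e-06.

S_2 ≈ 46.1573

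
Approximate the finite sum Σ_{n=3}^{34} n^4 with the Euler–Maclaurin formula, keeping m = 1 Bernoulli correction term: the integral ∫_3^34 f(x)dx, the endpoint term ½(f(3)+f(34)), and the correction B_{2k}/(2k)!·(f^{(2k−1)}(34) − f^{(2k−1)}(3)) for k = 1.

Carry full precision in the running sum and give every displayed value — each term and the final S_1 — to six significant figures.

S_1 ≈ 9.76834e+06

Integral: ∫_3^34 x^4 dx = 9.08704e+06.
Boundary: ½(f(3) + f(34)) = ½(81.0000 + 1.33634e+06) = 668208.
So far: 9.75524e+06.
Order-1 term: 1/12 · (157216 − 108.000) = 13092.3.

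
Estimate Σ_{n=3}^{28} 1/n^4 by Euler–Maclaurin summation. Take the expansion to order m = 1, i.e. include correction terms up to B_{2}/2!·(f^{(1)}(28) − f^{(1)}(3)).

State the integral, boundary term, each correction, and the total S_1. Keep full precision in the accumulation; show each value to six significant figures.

S_1 ≈ 0.0198759

Integral: ∫_3^28 1/x^4 dx = 0.0123305.
Endpoint term: (f(3) + f(28))/2 = (0.0123457 + 1.62693e-06)/2 = 0.00617365.
Running total after boundary: 0.0185041.
Order-1 term: 1/12 · (-2.32418e-07 − (-0.0164609)) = 0.00137172.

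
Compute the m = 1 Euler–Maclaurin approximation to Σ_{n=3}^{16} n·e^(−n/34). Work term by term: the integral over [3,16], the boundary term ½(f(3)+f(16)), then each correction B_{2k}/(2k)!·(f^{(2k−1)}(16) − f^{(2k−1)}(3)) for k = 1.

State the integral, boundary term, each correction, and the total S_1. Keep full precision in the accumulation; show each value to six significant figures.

S_1 ≈ 96.2055

The integral term ∫_3^16 x·e^(−x/34) dx = 89.8771.
½[f(3) + f(16)] = ½[2.74664 + 9.99416] = 6.37040.
Integral + boundary = 96.2475.
Order-1 term: 1/12 · (0.330689 − 0.834762) = -0.0420061.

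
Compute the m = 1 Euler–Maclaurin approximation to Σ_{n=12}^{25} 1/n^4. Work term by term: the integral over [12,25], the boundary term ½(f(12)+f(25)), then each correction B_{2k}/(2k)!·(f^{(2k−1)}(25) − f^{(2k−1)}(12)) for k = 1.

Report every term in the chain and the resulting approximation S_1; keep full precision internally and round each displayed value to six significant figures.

S_1 ≈ 0.000198266

The integral term ∫_12^25 1/x^4 dx = 0.000171568.
Endpoint term: (f(12) + f(25))/2 = (4.82253e-05 + 2.56000e-06)/2 = 2.53927e-05.
Integral + boundary = 0.000196961.
k=1: B_{2}/(2)! × [f^{(1)}(25) − f^{(1)}(12)] = 1/12 × (-4.09600e-07 − (-1.60751e-05)) = 1.30546e-06.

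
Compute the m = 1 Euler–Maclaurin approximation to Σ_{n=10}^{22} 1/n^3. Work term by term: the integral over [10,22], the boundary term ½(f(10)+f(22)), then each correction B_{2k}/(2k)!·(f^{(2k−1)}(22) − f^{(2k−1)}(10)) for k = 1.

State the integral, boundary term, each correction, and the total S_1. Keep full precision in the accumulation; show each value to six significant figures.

∫_10^22 1/x^3 dx evaluates to 0.00396694.
Boundary: ½(f(10) + f(22)) = ½(0.00100000 + 9.39144e-05) = 0.000546957.
Running total after boundary: 0.00451390.
Correction k=1: B_{2}/2! · (f^{(1)}(22) − f^{(1)}(10)) = 1/12 · (-1.28065e-05 − (-0.000300000)) = 2.39328e-05.

S_1 ≈ 0.00453783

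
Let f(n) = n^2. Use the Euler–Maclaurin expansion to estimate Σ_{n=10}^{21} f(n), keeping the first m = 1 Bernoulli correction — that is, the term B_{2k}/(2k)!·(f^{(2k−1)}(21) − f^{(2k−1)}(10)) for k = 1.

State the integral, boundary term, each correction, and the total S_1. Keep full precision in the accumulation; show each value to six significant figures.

Integral: ∫_10^21 x^2 dx = 2753.67.
Endpoint term: (f(10) + f(21))/2 = (100.000 + 441.000)/2 = 270.500.
So far: 3024.17.
Correction k=1: B_{2}/2! · (f^{(1)}(21) − f^{(1)}(10)) = 1/12 · (42.0000 − 20.0000) = 1.83333.

S_1 ≈ 3026.00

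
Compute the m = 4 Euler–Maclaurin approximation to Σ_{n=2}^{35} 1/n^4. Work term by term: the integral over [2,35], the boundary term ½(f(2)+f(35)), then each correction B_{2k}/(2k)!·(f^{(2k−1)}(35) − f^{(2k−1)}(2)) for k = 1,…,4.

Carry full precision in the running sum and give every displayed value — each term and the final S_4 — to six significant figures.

S_4 ≈ 0.0822137

The integral term ∫_2^35 1/x^4 dx = 0.0416589.
½[f(2) + f(35)] = ½[0.0625000 + 6.66389e-07] = 0.0312503.
Integral + boundary = 0.0729092.
Correction k=1: B_{2}/2! · (f^{(1)}(35) − f^{(1)}(2)) = 1/12 · (-7.61587e-08 − (-0.125000)) = 0.0104167.
Running total after k=1: 0.0833259.
Correction k=2: B_{4}/4! · (f^{(3)}(35) − f^{(3)}(2)) = −1/720 · (-1.86511e-09 − (-0.937500)) = -0.00130208.
Running total after k=2: 0.0820238.
Correction k=3: B_{6}/6! · (f^{(5)}(35) − f^{(5)}(2)) = 1/30240 · (-8.52623e-11 − (-13.1250)) = 0.000434028.
Running total after k=3: 0.0824578.
Correction k=4: B_{8}/8! · (f^{(7)}(35) − f^{(7)}(2)) = −1/1209600 · (-6.26417e-12 − (-295.312)) = -0.000244141.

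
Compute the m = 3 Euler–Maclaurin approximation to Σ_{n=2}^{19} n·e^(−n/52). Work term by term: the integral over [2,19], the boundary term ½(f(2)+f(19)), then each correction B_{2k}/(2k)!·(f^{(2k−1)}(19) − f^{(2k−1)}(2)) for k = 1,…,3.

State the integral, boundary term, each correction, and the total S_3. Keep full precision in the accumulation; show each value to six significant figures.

S_3 ≈ 147.576

∫_2^19 x·e^(−x/52) dx evaluates to 140.062.
Endpoint term: (f(2) + f(19))/2 = (1.92454 + 13.1847)/2 = 7.55460.
Integral + boundary = 147.617.
k=1: B_{2}/(2)! × [f^{(1)}(19) − f^{(1)}(2)] = 1/12 × (0.440378 − 0.925258) = -0.0404067.
After k=1: 147.576.
k=2: B_{4}/(4)! × [f^{(3)}(19) − f^{(3)}(2)] = −1/720 × (0.000676123 − 0.00105392) = 5.24715e-07.
After k=2: 147.576.
k=3: B_{6}/(6)! × [f^{(5)}(19) − f^{(5)}(2)] = 1/30240 × (4.39861e-07 − 6.52979e-07) = -7.04755e-12.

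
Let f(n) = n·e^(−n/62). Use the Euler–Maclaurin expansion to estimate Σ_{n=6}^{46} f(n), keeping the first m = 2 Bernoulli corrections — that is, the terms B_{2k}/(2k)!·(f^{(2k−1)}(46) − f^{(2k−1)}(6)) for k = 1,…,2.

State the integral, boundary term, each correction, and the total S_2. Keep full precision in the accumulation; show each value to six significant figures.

S_2 ≈ 652.160

Integral: ∫_6^46 x·e^(−x/62) dx = 638.543.
Endpoint term: (f(6) + f(46))/2 = (5.44657 + 21.9048)/2 = 13.6757.
Integral + boundary = 652.219.
Correction k=1: B_{2}/2! · (f^{(1)}(46) − f^{(1)}(6)) = 1/12 · (0.122888 − 0.819913) = -0.0580854.
After k=1: 652.160.
Correction k=2: B_{4}/4! · (f^{(3)}(46) − f^{(3)}(6)) = −1/720 · (0.000279727 − 0.000685597) = 5.63708e-07.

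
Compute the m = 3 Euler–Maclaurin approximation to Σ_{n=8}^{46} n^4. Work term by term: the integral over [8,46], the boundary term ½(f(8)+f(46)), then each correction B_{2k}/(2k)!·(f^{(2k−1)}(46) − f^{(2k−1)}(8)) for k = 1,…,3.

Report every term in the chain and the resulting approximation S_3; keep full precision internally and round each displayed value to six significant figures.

The integral term ∫_8^46 x^4 dx = 4.11860e+07.
Boundary: ½(f(8) + f(46)) = ½(4096.00 + 4.47746e+06) = 2.24078e+06.
Running total after boundary: 4.34268e+07.
k=1: B_{2}/(2)! × [f^{(1)}(46) − f^{(1)}(8)] = 1/12 × (389344 − 2048.00) = 32274.7.
After k=1: 4.34591e+07.
k=2: B_{4}/(4)! × [f^{(3)}(46) − f^{(3)}(8)] = −1/720 × (1104.00 − 192.000) = -1.26667.
After k=2: 4.34591e+07.
k=3: B_{6}/(6)! × [f^{(5)}(46) − f^{(5)}(8)] = 1/30240 × (0.00000 − 0.00000) = 0.00000.

S_3 ≈ 4.34591e+07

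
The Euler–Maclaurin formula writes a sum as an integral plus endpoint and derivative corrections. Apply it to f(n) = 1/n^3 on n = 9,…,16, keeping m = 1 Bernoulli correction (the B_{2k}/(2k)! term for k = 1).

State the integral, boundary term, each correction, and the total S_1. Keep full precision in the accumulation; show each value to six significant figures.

Integral: ∫_9^16 1/x^3 dx = 0.00421971.
Boundary: ½(f(9) + f(16)) = ½(0.00137174 + 0.000244141) = 0.000807941.
Integral + boundary = 0.00502766.
Correction k=1: B_{2}/2! · (f^{(1)}(16) − f^{(1)}(9)) = 1/12 · (-4.57764e-05 − (-0.000457247)) = 3.42893e-05.

S_1 ≈ 0.00506195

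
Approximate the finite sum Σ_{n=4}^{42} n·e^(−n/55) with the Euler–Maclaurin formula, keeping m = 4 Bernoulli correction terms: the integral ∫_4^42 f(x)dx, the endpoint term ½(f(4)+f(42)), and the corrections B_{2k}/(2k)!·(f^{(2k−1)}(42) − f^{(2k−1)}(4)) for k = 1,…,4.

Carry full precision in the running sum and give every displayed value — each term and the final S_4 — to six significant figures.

∫_4^42 x·e^(−x/55) dx evaluates to 531.433.
½[f(4) + f(42)] = ½[3.71942 + 19.5707] = 11.6451.
So far: 543.078.
k=1: B_{2}/(2)! × [f^{(1)}(42) − f^{(1)}(4)] = 1/12 × (0.110138 − 0.862229) = -0.0626742.
Running total after k=1: 543.016.
k=2: B_{4}/(4)! × [f^{(3)}(42) − f^{(3)}(4)] = −1/720 × (0.000344488 − 0.000899814) = 7.71286e-07.
Running total after k=2: 543.016.
k=3: B_{6}/(6)! × [f^{(5)}(42) − f^{(5)}(4)] = 1/30240 × (2.15724e-07 − 5.00692e-07) = -9.42353e-12.
Running total after k=3: 543.016.
k=4: B_{8}/(8)! × [f^{(7)}(42) − f^{(7)}(4)] = −1/1209600 × (1.04981e-10 − 2.32703e-10) = 1.05590e-16.

S_4 ≈ 543.016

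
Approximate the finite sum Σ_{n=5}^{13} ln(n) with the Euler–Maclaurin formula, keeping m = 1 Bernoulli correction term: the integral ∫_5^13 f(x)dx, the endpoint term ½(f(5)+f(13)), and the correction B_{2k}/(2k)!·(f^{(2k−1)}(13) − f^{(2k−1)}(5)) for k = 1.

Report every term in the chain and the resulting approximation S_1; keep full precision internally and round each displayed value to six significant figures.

∫_5^13 ln(x) dx evaluates to 17.2972.
½[f(5) + f(13)] = ½[1.60944 + 2.56495] = 2.08719.
Integral + boundary = 19.3843.
Order-1 term: 1/12 · (0.0769231 − 0.200000) = -0.0102564.

S_1 ≈ 19.3741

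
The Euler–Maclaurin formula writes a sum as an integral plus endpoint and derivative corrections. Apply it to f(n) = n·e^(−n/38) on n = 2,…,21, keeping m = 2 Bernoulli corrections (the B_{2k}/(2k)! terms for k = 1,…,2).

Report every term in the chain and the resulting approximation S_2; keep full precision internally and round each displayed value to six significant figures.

∫_2^21 x·e^(−x/38) dx evaluates to 151.947.
Endpoint term: (f(2) + f(21))/2 = (1.89746 + 12.0841)/2 = 6.99078.
So far: 158.938.
Correction k=1: B_{2}/2! · (f^{(1)}(21) − f^{(1)}(2)) = 1/12 · (0.257431 − 0.898796) = -0.0534471.
Partial sum through k=1: 158.884.
Correction k=2: B_{4}/4! · (f^{(3)}(21) − f^{(3)}(2)) = −1/720 · (0.000975275 − 0.00193646) = 1.33499e-06.

S_2 ≈ 158.884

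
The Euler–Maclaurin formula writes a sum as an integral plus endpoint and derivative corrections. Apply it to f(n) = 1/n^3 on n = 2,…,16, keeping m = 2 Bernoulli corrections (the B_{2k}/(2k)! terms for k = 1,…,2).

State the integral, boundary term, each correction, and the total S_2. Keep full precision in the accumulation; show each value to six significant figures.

Integral: ∫_2^16 1/x^3 dx = 0.123047.
Endpoint term: (f(2) + f(16))/2 = (0.125000 + 0.000244141)/2 = 0.0626221.
So far: 0.185669.
Order-1 term: 1/12 · (-4.57764e-05 − (-0.187500)) = 0.0156212.
After k=1: 0.201290.
Order-2 term: −1/720 · (-3.57628e-06 − (-0.937500)) = -0.00130208.

S_2 ≈ 0.199988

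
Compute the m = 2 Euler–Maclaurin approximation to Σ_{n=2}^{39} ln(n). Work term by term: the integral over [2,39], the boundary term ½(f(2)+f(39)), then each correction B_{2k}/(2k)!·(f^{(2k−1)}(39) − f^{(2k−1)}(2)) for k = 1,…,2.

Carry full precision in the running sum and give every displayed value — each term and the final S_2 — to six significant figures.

Integral: ∫_2^39 ln(x) dx = 104.493.
Endpoint term: (f(2) + f(39))/2 = (0.693147 + 3.66356)/2 = 2.17835.
So far: 106.671.
Correction k=1: B_{2}/2! · (f^{(1)}(39) − f^{(1)}(2)) = 1/12 · (0.0256410 − 0.500000) = -0.0395299.
After k=1: 106.631.
Correction k=2: B_{4}/4! · (f^{(3)}(39) − f^{(3)}(2)) = −1/720 · (3.37160e-05 − 0.250000) = 0.000347175.

S_2 ≈ 106.632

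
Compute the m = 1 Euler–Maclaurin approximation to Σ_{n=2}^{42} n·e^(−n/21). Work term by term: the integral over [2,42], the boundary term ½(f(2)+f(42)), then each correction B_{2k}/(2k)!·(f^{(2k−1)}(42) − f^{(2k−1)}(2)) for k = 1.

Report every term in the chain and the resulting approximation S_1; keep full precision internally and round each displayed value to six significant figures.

∫_2^42 x·e^(−x/21) dx evaluates to 260.074.
Endpoint term: (f(2) + f(42))/2 = (1.81831 + 5.68408)/2 = 3.75120.
Integral + boundary = 263.825.
k=1: B_{2}/(2)! × [f^{(1)}(42) − f^{(1)}(2)] = 1/12 × (-0.135335 − 0.822570) = -0.0798254.

S_1 ≈ 263.745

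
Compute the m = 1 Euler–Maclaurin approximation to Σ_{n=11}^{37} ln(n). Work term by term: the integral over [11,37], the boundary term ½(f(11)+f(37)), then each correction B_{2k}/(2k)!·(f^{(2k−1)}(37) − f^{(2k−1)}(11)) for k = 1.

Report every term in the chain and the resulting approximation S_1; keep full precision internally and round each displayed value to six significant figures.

∫_11^37 ln(x) dx evaluates to 81.2271.
½[f(11) + f(37)] = ½[2.39790 + 3.61092] = 3.00441.
So far: 84.2315.
k=1: B_{2}/(2)! × [f^{(1)}(37) − f^{(1)}(11)] = 1/12 × (0.0270270 − 0.0909091) = -0.00532351.

S_1 ≈ 84.2262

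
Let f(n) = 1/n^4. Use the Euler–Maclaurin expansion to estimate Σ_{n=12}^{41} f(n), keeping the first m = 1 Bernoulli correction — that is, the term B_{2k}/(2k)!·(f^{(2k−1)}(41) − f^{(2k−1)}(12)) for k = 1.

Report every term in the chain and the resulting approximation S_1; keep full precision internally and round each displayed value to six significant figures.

S_1 ≈ 0.000213691

Integral: ∫_12^41 1/x^4 dx = 0.000188065.
Endpoint term: (f(12) + f(41))/2 = (4.82253e-05 + 3.53887e-07)/2 = 2.42896e-05.
Running total after boundary: 0.000212354.
Correction k=1: B_{2}/2! · (f^{(1)}(41) − f^{(1)}(12)) = 1/12 · (-3.45256e-08 − (-1.60751e-05)) = 1.33671e-06.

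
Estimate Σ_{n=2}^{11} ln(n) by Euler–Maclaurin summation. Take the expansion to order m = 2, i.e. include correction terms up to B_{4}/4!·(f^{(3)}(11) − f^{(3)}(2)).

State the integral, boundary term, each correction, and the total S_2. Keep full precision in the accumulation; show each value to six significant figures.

S_2 ≈ 17.5023

The integral term ∫_2^11 ln(x) dx = 15.9906.
Endpoint term: (f(2) + f(11))/2 = (0.693147 + 2.39790)/2 = 1.54552.
Running total after boundary: 17.5361.
k=1: B_{2}/(2)! × [f^{(1)}(11) − f^{(1)}(2)] = 1/12 × (0.0909091 − 0.500000) = -0.0340909.
Running total after k=1: 17.5020.
k=2: B_{4}/(4)! × [f^{(3)}(11) − f^{(3)}(2)] = −1/720 × (0.00150263 − 0.250000) = 0.000345135.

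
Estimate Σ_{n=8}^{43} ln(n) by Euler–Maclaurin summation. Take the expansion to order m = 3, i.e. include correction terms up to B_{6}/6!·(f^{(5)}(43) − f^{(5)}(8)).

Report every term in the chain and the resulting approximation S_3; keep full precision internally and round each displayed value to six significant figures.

S_3 ≈ 113.008

∫_8^43 ln(x) dx evaluates to 110.096.
Boundary: ½(f(8) + f(43)) = ½(2.07944 + 3.76120) = 2.92032.
Running total after boundary: 113.016.
Correction k=1: B_{2}/2! · (f^{(1)}(43) − f^{(1)}(8)) = 1/12 · (0.0232558 − 0.125000) = -0.00847868.
Partial sum through k=1: 113.008.
Correction k=2: B_{4}/4! · (f^{(3)}(43) − f^{(3)}(8)) = −1/720 · (2.51550e-05 − 0.00390625) = 5.39041e-06.
Partial sum through k=2: 113.008.
Correction k=3: B_{6}/6! · (f^{(5)}(43) − f^{(5)}(8)) = 1/30240 · (1.63256e-07 − 0.000732422) = -2.42149e-08.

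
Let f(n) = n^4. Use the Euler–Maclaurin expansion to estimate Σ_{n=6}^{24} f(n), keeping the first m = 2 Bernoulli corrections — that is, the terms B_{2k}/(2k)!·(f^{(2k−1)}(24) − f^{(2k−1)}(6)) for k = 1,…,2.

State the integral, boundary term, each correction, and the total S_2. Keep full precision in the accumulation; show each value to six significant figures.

∫_6^24 x^4 dx evaluates to 1.59097e+06.
Boundary: ½(f(6) + f(24)) = ½(1296.00 + 331776) = 166536.
So far: 1.75751e+06.
Correction k=1: B_{2}/2! · (f^{(1)}(24) − f^{(1)}(6)) = 1/12 · (55296.0 − 864.000) = 4536.00.
Running total after k=1: 1.76204e+06.
Correction k=2: B_{4}/4! · (f^{(3)}(24) − f^{(3)}(6)) = −1/720 · (576.000 − 144.000) = -0.600000.

S_2 ≈ 1.76204e+06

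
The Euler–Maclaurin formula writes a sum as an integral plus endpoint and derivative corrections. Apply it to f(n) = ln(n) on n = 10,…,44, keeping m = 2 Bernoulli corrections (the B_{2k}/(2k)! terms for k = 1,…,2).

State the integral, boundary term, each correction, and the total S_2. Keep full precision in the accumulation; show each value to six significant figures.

S_2 ≈ 112.515

∫_10^44 ln(x) dx evaluates to 109.478.
Endpoint term: (f(10) + f(44))/2 = (2.30259 + 3.78419)/2 = 3.04339.
So far: 112.522.
Order-1 term: 1/12 · (0.0227273 − 0.100000) = -0.00643939.
After k=1: 112.515.
Order-2 term: −1/720 · (2.34786e-05 − 0.00200000) = 2.74517e-06.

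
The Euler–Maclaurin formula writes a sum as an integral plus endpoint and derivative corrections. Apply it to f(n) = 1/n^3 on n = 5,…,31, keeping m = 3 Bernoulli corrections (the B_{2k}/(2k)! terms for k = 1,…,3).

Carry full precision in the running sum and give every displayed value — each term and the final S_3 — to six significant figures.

Integral: ∫_5^31 1/x^3 dx = 0.0194797.
½[f(5) + f(31)] = ½[0.00800000 + 3.35672e-05] = 0.00401678.
Integral + boundary = 0.0234965.
k=1: B_{2}/(2)! × [f^{(1)}(31) − f^{(1)}(5)] = 1/12 × (-3.24844e-06 − (-0.00480000)) = 0.000399729.
Running total after k=1: 0.0238962.
k=2: B_{4}/(4)! × [f^{(3)}(31) − f^{(3)}(5)] = −1/720 × (-6.76054e-08 − (-0.00384000)) = -5.33324e-06.
Running total after k=2: 0.0238909.
k=3: B_{6}/(6)! × [f^{(5)}(31) − f^{(5)}(5)] = 1/30240 × (-2.95466e-09 − (-0.00645120)) = 2.13333e-07.

S_3 ≈ 0.0238911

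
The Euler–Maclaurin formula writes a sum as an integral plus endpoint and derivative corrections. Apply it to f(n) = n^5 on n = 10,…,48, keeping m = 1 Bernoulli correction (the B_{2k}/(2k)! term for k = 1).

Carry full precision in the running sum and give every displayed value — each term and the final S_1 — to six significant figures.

Integral: ∫_10^48 x^5 dx = 2.03827e+09.
½[f(10) + f(48)] = ½[100000 + 2.54804e+08] = 1.27452e+08.
Running total after boundary: 2.16572e+09.
k=1: B_{2}/(2)! × [f^{(1)}(48) − f^{(1)}(10)] = 1/12 × (2.65421e+07 − 50000.0) = 2.20767e+06.

S_1 ≈ 2.16792e+09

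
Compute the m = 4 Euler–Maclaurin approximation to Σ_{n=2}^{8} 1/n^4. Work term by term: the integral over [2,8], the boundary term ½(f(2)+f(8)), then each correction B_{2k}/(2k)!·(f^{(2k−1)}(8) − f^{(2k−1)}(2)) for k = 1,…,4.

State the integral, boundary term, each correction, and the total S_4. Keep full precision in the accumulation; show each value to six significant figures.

S_4 ≈ 0.0816821

The integral term ∫_2^8 1/x^4 dx = 0.0410156.
Boundary: ½(f(2) + f(8)) = ½(0.0625000 + 0.000244141) = 0.0313721.
Integral + boundary = 0.0723877.
Correction k=1: B_{2}/2! · (f^{(1)}(8) − f^{(1)}(2)) = 1/12 · (-0.000122070 − (-0.125000)) = 0.0104065.
Partial sum through k=1: 0.0827942.
Correction k=2: B_{4}/4! · (f^{(3)}(8) − f^{(3)}(2)) = −1/720 · (-5.72205e-05 − (-0.937500)) = -0.00130200.
Partial sum through k=2: 0.0814922.
Correction k=3: B_{6}/6! · (f^{(5)}(8) − f^{(5)}(2)) = 1/30240 · (-5.00679e-05 − (-13.1250)) = 0.000434026.
Partial sum through k=3: 0.0819262.
Correction k=4: B_{8}/8! · (f^{(7)}(8) − f^{(7)}(2)) = −1/1209600 · (-7.04080e-05 − (-295.312)) = -0.000244141.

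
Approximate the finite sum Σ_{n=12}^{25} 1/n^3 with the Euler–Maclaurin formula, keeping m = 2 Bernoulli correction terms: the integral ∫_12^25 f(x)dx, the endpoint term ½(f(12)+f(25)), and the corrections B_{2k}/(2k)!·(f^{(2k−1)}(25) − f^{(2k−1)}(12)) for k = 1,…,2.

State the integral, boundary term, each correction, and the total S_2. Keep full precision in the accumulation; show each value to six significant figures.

The integral term ∫_12^25 1/x^3 dx = 0.00267222.
Endpoint term: (f(12) + f(25))/2 = (0.000578704 + 6.40000e-05)/2 = 0.000321352.
So far: 0.00299357.
Order-1 term: 1/12 · (-7.68000e-06 − (-0.000144676)) = 1.14163e-05.
Partial sum through k=1: 0.00300499.
Order-2 term: −1/720 · (-2.45760e-07 − (-2.00939e-05)) = -2.75668e-08.

S_2 ≈ 0.00300496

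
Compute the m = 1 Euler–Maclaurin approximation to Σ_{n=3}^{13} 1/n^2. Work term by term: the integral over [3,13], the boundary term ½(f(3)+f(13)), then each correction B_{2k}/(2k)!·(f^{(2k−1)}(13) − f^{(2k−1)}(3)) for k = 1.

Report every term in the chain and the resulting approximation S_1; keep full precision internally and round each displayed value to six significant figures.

∫_3^13 1/x^2 dx evaluates to 0.256410.
Boundary: ½(f(3) + f(13)) = ½(0.111111 + 0.00591716) = 0.0585141.
Integral + boundary = 0.314924.
Correction k=1: B_{2}/2! · (f^{(1)}(13) − f^{(1)}(3)) = 1/12 · (-0.000910332 − (-0.0740741)) = 0.00609698.

S_1 ≈ 0.321021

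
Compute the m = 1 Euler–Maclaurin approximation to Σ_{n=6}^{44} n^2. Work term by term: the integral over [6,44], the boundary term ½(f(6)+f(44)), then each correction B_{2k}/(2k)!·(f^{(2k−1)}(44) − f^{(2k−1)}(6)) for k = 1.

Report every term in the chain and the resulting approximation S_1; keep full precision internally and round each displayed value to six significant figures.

S_1 ≈ 29315.0

Integral: ∫_6^44 x^2 dx = 28322.7.
Boundary: ½(f(6) + f(44)) = ½(36.0000 + 1936.00) = 986.000.
Running total after boundary: 29308.7.
Order-1 term: 1/12 · (88.0000 − 12.0000) = 6.33333.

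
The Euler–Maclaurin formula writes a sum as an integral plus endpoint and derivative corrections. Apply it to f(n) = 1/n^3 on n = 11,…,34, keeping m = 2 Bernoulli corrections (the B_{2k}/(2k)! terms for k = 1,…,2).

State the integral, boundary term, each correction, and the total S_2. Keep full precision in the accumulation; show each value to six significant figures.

S_2 ≈ 0.00410493

Integral: ∫_11^34 1/x^3 dx = 0.00369971.
Boundary: ½(f(11) + f(34)) = ½(0.000751315 + 2.54427e-05) = 0.000388379.
Integral + boundary = 0.00408808.
k=1: B_{2}/(2)! × [f^{(1)}(34) − f^{(1)}(11)] = 1/12 × (-2.24494e-06 − (-0.000204904)) = 1.68883e-05.
After k=1: 0.00410497.
k=2: B_{4}/(4)! × [f^{(3)}(34) − f^{(3)}(11)] = −1/720 × (-3.88399e-08 − (-3.38684e-05)) = -4.69855e-08.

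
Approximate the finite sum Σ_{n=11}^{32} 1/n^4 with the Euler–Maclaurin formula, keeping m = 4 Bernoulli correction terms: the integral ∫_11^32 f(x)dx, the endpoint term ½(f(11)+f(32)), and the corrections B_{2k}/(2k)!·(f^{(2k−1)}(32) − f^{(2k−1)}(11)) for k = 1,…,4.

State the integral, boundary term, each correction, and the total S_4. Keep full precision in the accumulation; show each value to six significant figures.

S_4 ≈ 0.000276945

∫_11^32 1/x^4 dx evaluates to 0.000240266.
½[f(11) + f(32)] = ½[6.83013e-05 + 9.53674e-07] = 3.46275e-05.
Integral + boundary = 0.000274893.
Order-1 term: 1/12 · (-1.19209e-07 − (-2.48369e-05)) = 2.05980e-06.
After k=1: 0.000276953.
Order-2 term: −1/720 · (-3.49246e-09 − (-6.15790e-06)) = -8.54778e-09.
After k=2: 0.000276945.
Order-3 term: 1/30240 · (-1.90994e-10 − (-2.84994e-06)) = 9.42376e-11.
After k=3: 0.000276945.
Order-4 term: −1/1209600 · (-1.67866e-11 − (-2.11979e-06)) = -1.75246e-12.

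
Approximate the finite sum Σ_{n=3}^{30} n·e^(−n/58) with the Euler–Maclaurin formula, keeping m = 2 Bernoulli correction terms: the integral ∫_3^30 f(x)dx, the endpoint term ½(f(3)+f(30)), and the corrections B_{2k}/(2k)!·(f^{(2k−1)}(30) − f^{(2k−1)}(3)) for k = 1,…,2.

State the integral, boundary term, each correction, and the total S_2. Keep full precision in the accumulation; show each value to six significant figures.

The integral term ∫_3^30 x·e^(−x/58) dx = 316.837.
½[f(3) + f(30)] = ½[2.84877 + 17.8849] = 10.3668.
Integral + boundary = 327.204.
k=1: B_{2}/(2)! × [f^{(1)}(30) − f^{(1)}(3)] = 1/12 × (0.287803 − 0.900474) = -0.0510559.
After k=1: 327.153.
k=2: B_{4}/(4)! × [f^{(3)}(30) − f^{(3)}(3)] = −1/720 × (0.000439991 − 0.000832240) = 5.44791e-07.

S_2 ≈ 327.153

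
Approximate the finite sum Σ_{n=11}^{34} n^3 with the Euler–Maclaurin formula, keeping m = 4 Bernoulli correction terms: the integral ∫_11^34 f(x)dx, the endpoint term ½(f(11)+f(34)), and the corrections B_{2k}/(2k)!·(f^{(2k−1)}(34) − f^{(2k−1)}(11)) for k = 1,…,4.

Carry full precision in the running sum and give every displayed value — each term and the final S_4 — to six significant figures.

S_4 ≈ 351000

The integral term ∫_11^34 x^3 dx = 330424.
Endpoint term: (f(11) + f(34))/2 = (1331.00 + 39304.0)/2 = 20317.5.
So far: 350741.
k=1: B_{2}/(2)! × [f^{(1)}(34) − f^{(1)}(11)] = 1/12 × (3468.00 − 363.000) = 258.750.
Partial sum through k=1: 351000.
k=2: B_{4}/(4)! × [f^{(3)}(34) − f^{(3)}(11)] = −1/720 × (6.00000 − 6.00000) = 0.00000.
Partial sum through k=2: 351000.
k=3: B_{6}/(6)! × [f^{(5)}(34) − f^{(5)}(11)] = 1/30240 × (0.00000 − 0.00000) = 0.00000.
Partial sum through k=3: 351000.
k=4: B_{8}/(8)! × [f^{(7)}(34) − f^{(7)}(11)] = −1/1209600 × (0.00000 − 0.00000) = 0.00000.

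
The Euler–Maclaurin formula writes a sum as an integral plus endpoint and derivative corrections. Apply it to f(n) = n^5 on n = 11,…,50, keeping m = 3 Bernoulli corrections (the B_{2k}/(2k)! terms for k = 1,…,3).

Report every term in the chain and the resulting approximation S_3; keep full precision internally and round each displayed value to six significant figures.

∫_11^50 x^5 dx evaluates to 2.60387e+09.
Boundary: ½(f(11) + f(50)) = ½(161051 + 3.12500e+08) = 1.56331e+08.
Integral + boundary = 2.76020e+09.
Correction k=1: B_{2}/2! · (f^{(1)}(50) − f^{(1)}(11)) = 1/12 · (3.12500e+07 − 73205.0) = 2.59807e+06.
After k=1: 2.76280e+09.
Correction k=2: B_{4}/4! · (f^{(3)}(50) − f^{(3)}(11)) = −1/720 · (150000 − 7260.00) = -198.250.
After k=2: 2.76280e+09.
Correction k=3: B_{6}/6! · (f^{(5)}(50) − f^{(5)}(11)) = 1/30240 · (120.000 − 120.000) = 0.00000.

S_3 ≈ 2.76280e+09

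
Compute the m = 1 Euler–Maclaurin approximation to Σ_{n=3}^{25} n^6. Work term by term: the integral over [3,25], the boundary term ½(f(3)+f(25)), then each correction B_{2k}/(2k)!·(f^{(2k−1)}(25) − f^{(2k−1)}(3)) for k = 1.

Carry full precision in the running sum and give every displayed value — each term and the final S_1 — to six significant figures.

Integral: ∫_3^25 x^6 dx = 8.71930e+08.
½[f(3) + f(25)] = ½[729.000 + 2.44141e+08] = 1.22071e+08.
Running total after boundary: 9.94001e+08.
Order-1 term: 1/12 · (5.85938e+07 − 1458.00) = 4.88269e+06.

S_1 ≈ 9.98884e+08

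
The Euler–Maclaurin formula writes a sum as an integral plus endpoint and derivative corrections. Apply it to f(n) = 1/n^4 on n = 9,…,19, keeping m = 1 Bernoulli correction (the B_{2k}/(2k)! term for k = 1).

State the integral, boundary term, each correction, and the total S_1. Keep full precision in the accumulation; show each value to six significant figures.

∫_9^19 1/x^4 dx evaluates to 0.000408649.
½[f(9) + f(19)] = ½[0.000152416 + 7.67336e-06] = 8.00446e-05.
So far: 0.000488694.
Correction k=1: B_{2}/2! · (f^{(1)}(19) − f^{(1)}(9)) = 1/12 · (-1.61544e-06 − (-6.77404e-05)) = 5.51041e-06.

S_1 ≈ 0.000494204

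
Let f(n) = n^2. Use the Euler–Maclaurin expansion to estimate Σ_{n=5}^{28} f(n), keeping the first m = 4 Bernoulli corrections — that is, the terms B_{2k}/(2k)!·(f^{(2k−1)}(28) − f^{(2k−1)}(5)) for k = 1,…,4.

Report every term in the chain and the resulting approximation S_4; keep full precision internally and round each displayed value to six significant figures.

∫_5^28 x^2 dx evaluates to 7275.67.
Endpoint term: (f(5) + f(28))/2 = (25.0000 + 784.000)/2 = 404.500.
So far: 7680.17.
k=1: B_{2}/(2)! × [f^{(1)}(28) − f^{(1)}(5)] = 1/12 × (56.0000 − 10.0000) = 3.83333.
After k=1: 7684.00.
k=2: B_{4}/(4)! × [f^{(3)}(28) − f^{(3)}(5)] = −1/720 × (0.00000 − 0.00000) = 0.00000.
After k=2: 7684.00.
k=3: B_{6}/(6)! × [f^{(5)}(28) − f^{(5)}(5)] = 1/30240 × (0.00000 − 0.00000) = 0.00000.
After k=3: 7684.00.
k=4: B_{8}/(8)! × [f^{(7)}(28) − f^{(7)}(5)] = −1/1209600 × (0.00000 − 0.00000) = 0.00000.

S_4 ≈ 7684.00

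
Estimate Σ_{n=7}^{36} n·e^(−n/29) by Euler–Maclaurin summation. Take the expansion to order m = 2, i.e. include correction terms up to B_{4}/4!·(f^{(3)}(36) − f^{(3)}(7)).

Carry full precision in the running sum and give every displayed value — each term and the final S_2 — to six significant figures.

S_2 ≈ 283.266

Integral: ∫_7^36 x·e^(−x/29) dx = 275.370.
Boundary: ½(f(7) + f(36)) = ½(5.49881 + 10.4035) = 7.95114.
So far: 283.321.
k=1: B_{2}/(2)! × [f^{(1)}(36) − f^{(1)}(7)] = 1/12 × (-0.0697551 − 0.595930) = -0.0554737.
Partial sum through k=1: 283.266.
k=2: B_{4}/(4)! × [f^{(3)}(36) − f^{(3)}(7)] = −1/720 × (0.000604299 − 0.00257671) = 2.73947e-06.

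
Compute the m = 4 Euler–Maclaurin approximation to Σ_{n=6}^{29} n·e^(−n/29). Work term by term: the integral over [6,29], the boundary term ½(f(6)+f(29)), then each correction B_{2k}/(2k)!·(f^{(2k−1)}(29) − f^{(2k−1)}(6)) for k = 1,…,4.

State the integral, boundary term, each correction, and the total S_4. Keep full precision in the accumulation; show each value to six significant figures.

∫_6^29 x·e^(−x/29) dx evaluates to 206.527.
Boundary: ½(f(6) + f(29)) = ½(4.87862 + 10.6685) = 7.77356.
So far: 214.301.
Correction k=1: B_{2}/2! · (f^{(1)}(29) − f^{(1)}(6)) = 1/12 · (0.00000 − 0.644875) = -0.0537396.
After k=1: 214.247.
Correction k=2: B_{4}/4! · (f^{(3)}(29) − f^{(3)}(6)) = −1/720 · (0.000874862 − 0.00270046) = 2.53555e-06.
After k=2: 214.247.
Correction k=3: B_{6}/6! · (f^{(5)}(29) − f^{(5)}(6)) = 1/30240 · (2.08053e-06 − 5.51024e-06) = -1.13417e-10.
After k=3: 214.247.
Correction k=4: B_{8}/8! · (f^{(7)}(29) − f^{(7)}(6)) = −1/1209600 · (3.71081e-09 − 9.28595e-09) = 4.60907e-15.

S_4 ≈ 214.247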